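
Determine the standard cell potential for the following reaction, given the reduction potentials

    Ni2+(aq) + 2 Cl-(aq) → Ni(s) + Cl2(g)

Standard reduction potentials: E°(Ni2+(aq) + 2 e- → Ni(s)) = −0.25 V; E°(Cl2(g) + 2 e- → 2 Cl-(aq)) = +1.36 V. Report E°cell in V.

−1.61 V

In the reaction as written, Ni2+(aq) is reduced (cathode) and Cl2(g) is produced by oxidation at the anode.
E°cell = E°(cathode) − E°(anode) = −0.25 − (+1.36) = −1.61 V.
The negative E°cell means the reaction is non-spontaneous in the direction written.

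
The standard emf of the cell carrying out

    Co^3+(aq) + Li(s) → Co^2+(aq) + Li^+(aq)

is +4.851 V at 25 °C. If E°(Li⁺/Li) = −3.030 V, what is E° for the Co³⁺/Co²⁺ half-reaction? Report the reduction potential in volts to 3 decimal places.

+1.821 V

In the reaction as written the Co³⁺/Co²⁺ couple is reduced (cathode) and Li⁺/Li is oxidized (anode), so E°cell = E°(Co³⁺/Co²⁺) − E°(Li⁺/Li).
E°(Co³⁺/Co²⁺) = E°cell + E°(anode) = +4.851 + (−3.030) = +1.821 V.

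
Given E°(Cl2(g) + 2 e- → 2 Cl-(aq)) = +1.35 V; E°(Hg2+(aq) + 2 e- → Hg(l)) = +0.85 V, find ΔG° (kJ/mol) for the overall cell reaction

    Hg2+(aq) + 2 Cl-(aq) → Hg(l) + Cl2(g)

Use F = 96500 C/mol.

In the reaction as written Hg2+(aq) is reduced, so the Hg²⁺/Hg couple is the cathode and Cl₂/Cl⁻ is the anode.
E°cell = +0.85 − (+1.35) = −0.50 V; balancing electrons gives n = 2.
ΔG° = −nFE°cell = −(2)(96500)(−0.50) J/mol = +96.5 kJ/mol.

+96.5 kJ/mol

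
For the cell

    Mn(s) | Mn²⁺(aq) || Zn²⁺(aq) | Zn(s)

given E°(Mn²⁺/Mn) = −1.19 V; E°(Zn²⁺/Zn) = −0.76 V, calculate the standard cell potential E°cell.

By convention the left-hand electrode in cell notation is the anode (oxidation) and the right-hand electrode is the cathode (reduction).
E°cell = E°(right) − E°(left) = −0.76 − (−1.19) = +0.43 V.

+0.43 V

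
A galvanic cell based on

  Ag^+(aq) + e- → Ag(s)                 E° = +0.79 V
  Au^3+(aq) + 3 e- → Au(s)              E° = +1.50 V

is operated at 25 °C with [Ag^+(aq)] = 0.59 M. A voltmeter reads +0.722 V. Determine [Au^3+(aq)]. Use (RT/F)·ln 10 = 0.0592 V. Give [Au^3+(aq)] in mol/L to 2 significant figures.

0.83 M

Au³⁺/Au is the cathode (higher E°); E°cell = +1.50 − (+0.79) = +0.71 V with n = 3.
Since E = E° − (0.0592/n)·log Q, log Q = n(E° − E)/0.0592 = −0.608.
For Au^3+(aq) + 3 Ag(s) → Au(s) + 3 Ag^+(aq), the reaction quotient is Q = [Ag^+(aq)]^3 / [Au^3+(aq)].
Solving for the unknown gives log [Au^3+(aq)] = −0.079, so [Au^3+(aq)] ≈ 0.83 M.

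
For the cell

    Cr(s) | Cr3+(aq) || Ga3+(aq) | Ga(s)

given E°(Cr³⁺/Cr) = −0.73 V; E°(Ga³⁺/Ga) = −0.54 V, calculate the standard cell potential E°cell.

By convention the left-hand electrode in cell notation is the anode (oxidation) and the right-hand electrode is the cathode (reduction).
E°cell = E°(right) − E°(left) = −0.54 − (−0.73) = +0.19 V.

+0.19 V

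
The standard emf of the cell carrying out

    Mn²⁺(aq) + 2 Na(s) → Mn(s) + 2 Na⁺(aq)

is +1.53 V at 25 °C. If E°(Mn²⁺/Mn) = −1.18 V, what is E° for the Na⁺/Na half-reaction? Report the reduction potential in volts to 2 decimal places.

−2.71 V

In the reaction as written the Mn²⁺/Mn couple is reduced (cathode) and Na⁺/Na is oxidized (anode), so E°cell = E°(Mn²⁺/Mn) − E°(Na⁺/Na).
E°(Na⁺/Na) = E°(cathode) − E°cell = −1.18 − (+1.53) = −2.71 V.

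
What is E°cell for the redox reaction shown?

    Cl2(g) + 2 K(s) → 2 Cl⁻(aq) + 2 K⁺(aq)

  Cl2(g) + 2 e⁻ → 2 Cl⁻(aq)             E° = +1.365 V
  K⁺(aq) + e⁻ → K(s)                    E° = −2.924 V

+4.289 V

In the reaction as written, Cl2(g) is reduced (cathode) and K⁺(aq) is produced by oxidation at the anode.
E°cell = E°(cathode) − E°(anode) = +1.365 − (−2.924) = +4.289 V.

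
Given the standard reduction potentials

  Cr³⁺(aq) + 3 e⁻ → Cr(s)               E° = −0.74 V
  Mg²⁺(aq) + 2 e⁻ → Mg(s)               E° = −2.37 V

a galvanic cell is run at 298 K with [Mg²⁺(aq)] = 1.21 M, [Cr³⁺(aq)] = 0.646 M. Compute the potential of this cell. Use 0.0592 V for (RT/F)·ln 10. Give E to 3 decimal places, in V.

+1.624 V

The Cr³⁺/Cr couple has the more positive E°, so it is the cathode; Mg²⁺/Mg is the anode.
E°cell = E°cat − E°an = −0.74 − (−2.37) = +1.63 V; n = 6.
For the overall reaction 2 Cr³⁺(aq) + 3 Mg(s) → 2 Cr(s) + 3 Mg²⁺(aq), Q = [Mg²⁺(aq)]^3 / [Cr³⁺(aq)]^2 = 4.25, giving log Q = 0.628.
E = E° − (0.0592/n)·log Q = +1.63 − (0.0592/6)(0.628) = +1.624 V.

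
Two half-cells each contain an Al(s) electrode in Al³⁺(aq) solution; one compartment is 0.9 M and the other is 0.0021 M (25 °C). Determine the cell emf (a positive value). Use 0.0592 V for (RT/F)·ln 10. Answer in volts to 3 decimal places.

For a concentration cell E°cell = 0, since both electrodes use the same couple.
The compartment with the higher Al³⁺(aq) concentration (0.9 M) acts as the cathode; ions are reduced there and produced at the dilute (0.0021 M) anode.
With n = 3, Ecell = −(0.0592/3)·log([dilute]/[conc]) = −(0.0592/3)·log(0.0021/0.9) = +0.052 V.

0.052 V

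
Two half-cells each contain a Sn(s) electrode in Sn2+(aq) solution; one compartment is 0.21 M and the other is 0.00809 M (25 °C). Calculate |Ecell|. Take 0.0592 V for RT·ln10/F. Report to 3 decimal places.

0.042 V

For a concentration cell E°cell = 0, since both electrodes use the same couple.
The compartment with the higher Sn2+(aq) concentration (0.21 M) acts as the cathode; ions are reduced there and produced at the dilute (0.00809 M) anode.
With n = 2, Ecell = −(0.0592/2)·log([dilute]/[conc]) = −(0.0592/2)·log(0.00809/0.21) = +0.042 V.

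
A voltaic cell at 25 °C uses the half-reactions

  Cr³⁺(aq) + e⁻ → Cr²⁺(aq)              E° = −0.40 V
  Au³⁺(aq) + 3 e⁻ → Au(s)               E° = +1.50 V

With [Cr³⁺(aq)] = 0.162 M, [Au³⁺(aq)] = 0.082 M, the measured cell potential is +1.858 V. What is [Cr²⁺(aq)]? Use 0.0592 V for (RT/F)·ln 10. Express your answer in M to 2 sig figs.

0.073 M

Au³⁺/Au is the cathode (higher E°); E°cell = +1.50 − (−0.40) = +1.90 V with n = 3.
From the Nernst equation, log Q = n(E° − E)/0.0592 = 3·(+1.90 − (+1.858))/0.0592 = 2.128.
The balanced reaction is Au³⁺(aq) + 3 Cr²⁺(aq) → Au(s) + 3 Cr³⁺(aq), so Q = [Cr³⁺(aq)]^3 / ([Au³⁺(aq)]·[Cr²⁺(aq)]^3).
Solving for the unknown gives log [Cr²⁺(aq)] = −1.138, so [Cr²⁺(aq)] ≈ 0.073 M.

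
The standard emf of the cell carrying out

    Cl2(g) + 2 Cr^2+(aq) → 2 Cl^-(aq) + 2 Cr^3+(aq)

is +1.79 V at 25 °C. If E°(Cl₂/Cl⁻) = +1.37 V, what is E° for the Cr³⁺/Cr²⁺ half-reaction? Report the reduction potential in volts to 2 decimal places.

In the reaction as written the Cl₂/Cl⁻ couple is reduced (cathode) and Cr³⁺/Cr²⁺ is oxidized (anode), so E°cell = E°(Cl₂/Cl⁻) − E°(Cr³⁺/Cr²⁺).
E°(Cr³⁺/Cr²⁺) = E°(cathode) − E°cell = +1.37 − (+1.79) = −0.42 V.

−0.42 V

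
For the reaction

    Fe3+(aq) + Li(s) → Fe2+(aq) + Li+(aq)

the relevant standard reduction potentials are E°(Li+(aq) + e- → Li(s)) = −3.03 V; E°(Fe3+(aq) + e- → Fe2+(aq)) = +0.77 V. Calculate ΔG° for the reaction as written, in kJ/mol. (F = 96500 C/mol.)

−367 kJ/mol

In the reaction as written Fe3+(aq) is reduced, so the Fe³⁺/Fe²⁺ couple is the cathode and Li⁺/Li is the anode.
E°cell = +0.77 − (−3.03) = +3.80 V; balancing electrons gives n = 1.
ΔG° = −nFE°cell = −(1)(96500)(+3.80) J/mol = −367 kJ/mol.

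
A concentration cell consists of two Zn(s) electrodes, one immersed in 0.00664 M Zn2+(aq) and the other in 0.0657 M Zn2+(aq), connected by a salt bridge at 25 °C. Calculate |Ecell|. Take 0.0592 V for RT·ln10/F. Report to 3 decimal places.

0.029 V

For a concentration cell E°cell = 0, since both electrodes use the same couple.
The compartment with the higher Zn2+(aq) concentration (0.0657 M) acts as the cathode; ions are reduced there and produced at the dilute (0.00664 M) anode.
With n = 2, Ecell = −(0.0592/2)·log([dilute]/[conc]) = −(0.0592/2)·log(0.00664/0.0657) = +0.029 V.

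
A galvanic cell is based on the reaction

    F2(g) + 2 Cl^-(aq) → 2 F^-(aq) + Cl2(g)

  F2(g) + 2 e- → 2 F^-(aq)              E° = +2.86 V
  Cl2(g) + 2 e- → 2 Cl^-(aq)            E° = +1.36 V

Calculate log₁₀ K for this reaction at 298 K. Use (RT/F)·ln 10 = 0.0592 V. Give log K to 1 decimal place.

log K = 50.7

The F₂/F⁻ couple is reduced (cathode); E°cell = +2.86 − (+1.36) = +1.50 V with n = 2.
At equilibrium E = 0, so log K = nE°cell / 0.0592 = (2)(+1.50) / 0.0592 = 50.7.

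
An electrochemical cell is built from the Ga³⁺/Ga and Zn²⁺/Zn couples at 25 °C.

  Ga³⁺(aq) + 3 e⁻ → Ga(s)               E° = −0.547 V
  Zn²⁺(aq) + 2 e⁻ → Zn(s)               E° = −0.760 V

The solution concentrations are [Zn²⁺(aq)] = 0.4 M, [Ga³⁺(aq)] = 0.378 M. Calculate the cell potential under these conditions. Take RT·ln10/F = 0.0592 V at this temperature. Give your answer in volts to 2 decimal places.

Ga³⁺/Ga is reduced (cathode, E° = −0.547 V) and Zn²⁺/Zn is oxidized (anode).
The standard potential is −0.547 − (−0.760) = +0.213 V and the balanced reaction transfers n = 6 electrons.
The balanced reaction is 2 Ga³⁺(aq) + 3 Zn(s) → 2 Ga(s) + 3 Zn²⁺(aq), so Q = [Zn²⁺(aq)]^3 / [Ga³⁺(aq)]^2 = 0.448 and log Q = −0.349.
Applying E = E° − (RT ln10/nF)·log Q gives +0.213 − (0.0592/6)(−0.349) = +0.22 V.

+0.22 V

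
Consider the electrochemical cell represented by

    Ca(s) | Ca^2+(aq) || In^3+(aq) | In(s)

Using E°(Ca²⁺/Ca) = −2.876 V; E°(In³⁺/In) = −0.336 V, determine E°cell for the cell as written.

+2.540 V

By convention the left-hand electrode in cell notation is the anode (oxidation) and the right-hand electrode is the cathode (reduction).
E°cell = E°(right) − E°(left) = −0.336 − (−2.876) = +2.540 V.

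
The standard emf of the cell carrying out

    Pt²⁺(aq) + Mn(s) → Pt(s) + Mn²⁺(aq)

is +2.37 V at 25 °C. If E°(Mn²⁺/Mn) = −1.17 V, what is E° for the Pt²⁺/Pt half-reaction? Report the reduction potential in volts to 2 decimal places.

+1.20 V

In the reaction as written the Pt²⁺/Pt couple is reduced (cathode) and Mn²⁺/Mn is oxidized (anode), so E°cell = E°(Pt²⁺/Pt) − E°(Mn²⁺/Mn).
E°(Pt²⁺/Pt) = E°cell + E°(anode) = +2.37 + (−1.17) = +1.20 V.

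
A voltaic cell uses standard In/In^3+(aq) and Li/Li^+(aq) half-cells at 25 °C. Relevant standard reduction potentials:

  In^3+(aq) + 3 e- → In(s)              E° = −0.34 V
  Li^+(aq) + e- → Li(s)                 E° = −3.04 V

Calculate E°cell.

The In³⁺/In couple has the higher E°, so In ion is reduced (cathode) and Li is oxidized (anode).
E°cell = E°(cathode) − E°(anode) = −0.34 − (−3.04) = +2.70 V.

+2.70 V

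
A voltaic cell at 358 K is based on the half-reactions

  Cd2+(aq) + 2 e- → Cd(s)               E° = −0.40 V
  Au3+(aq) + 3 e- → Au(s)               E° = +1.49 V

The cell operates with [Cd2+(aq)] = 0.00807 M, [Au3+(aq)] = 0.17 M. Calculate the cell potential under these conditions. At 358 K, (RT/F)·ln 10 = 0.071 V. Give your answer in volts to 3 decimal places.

Since E°(Au³⁺/Au) > E°(Cd²⁺/Cd), Au³⁺/Au serves as the cathode.
The standard potential is +1.49 − (−0.40) = +1.89 V and the balanced reaction transfers n = 6 electrons.
The balanced reaction is 2 Au3+(aq) + 3 Cd(s) → 2 Au(s) + 3 Cd2+(aq), so Q = [Cd2+(aq)]^3 / [Au3+(aq)]^2 = 1.82×10^−5 and log Q = −4.740.
Applying E = E° − (RT ln10/nF)·log Q gives +1.89 − (0.071/6)(−4.740) = +1.946 V.

+1.946 V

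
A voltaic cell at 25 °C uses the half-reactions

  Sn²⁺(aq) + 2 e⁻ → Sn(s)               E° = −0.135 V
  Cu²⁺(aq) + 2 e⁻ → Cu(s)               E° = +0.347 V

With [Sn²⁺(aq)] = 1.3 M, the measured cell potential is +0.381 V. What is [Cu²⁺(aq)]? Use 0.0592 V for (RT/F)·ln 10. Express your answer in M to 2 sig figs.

0.00050 M

With Cu²⁺/Cu at the cathode and Sn²⁺/Sn at the anode, E°cell = +0.347 − (−0.135) = +0.482 V (n = 2).
From the Nernst equation, log Q = n(E° − E)/0.0592 = 2·(+0.482 − (+0.381))/0.0592 = 3.412.
Balancing electrons gives Cu²⁺(aq) + Sn(s) → Cu(s) + Sn²⁺(aq); thus Q = [Sn²⁺(aq)] / [Cu²⁺(aq)].
Solving for the unknown gives log [Cu²⁺(aq)] = −3.298, so [Cu²⁺(aq)] ≈ 0.00050 M.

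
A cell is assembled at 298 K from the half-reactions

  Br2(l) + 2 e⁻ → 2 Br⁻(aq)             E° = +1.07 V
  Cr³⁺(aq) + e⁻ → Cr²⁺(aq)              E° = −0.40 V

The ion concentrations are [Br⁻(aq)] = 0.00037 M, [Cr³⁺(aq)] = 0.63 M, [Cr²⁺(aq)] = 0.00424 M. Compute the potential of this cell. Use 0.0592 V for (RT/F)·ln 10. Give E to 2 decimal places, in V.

+1.54 V

Br₂/Br⁻ is reduced (cathode, E° = +1.07 V) and Cr³⁺/Cr²⁺ is oxidized (anode).
E°cell = +1.07 − (−0.40) = +1.47 V, with n = 2 electrons transferred.
For the overall reaction Br2(l) + 2 Cr²⁺(aq) → 2 Br⁻(aq) + 2 Cr³⁺(aq), Q = ([Br⁻(aq)]^2·[Cr³⁺(aq)]^2) / [Cr²⁺(aq)]^2 = 0.00302, giving log Q = −2.520.
Applying E = E° − (RT ln10/nF)·log Q gives +1.47 − (0.0592/2)(−2.520) = +1.54 V.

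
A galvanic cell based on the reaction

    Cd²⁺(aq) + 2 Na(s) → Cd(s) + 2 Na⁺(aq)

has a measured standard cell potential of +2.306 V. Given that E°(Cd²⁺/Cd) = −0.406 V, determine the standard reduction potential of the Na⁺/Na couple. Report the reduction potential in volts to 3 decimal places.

In the reaction as written the Cd²⁺/Cd couple is reduced (cathode) and Na⁺/Na is oxidized (anode), so E°cell = E°(Cd²⁺/Cd) − E°(Na⁺/Na).
E°(Na⁺/Na) = E°(cathode) − E°cell = −0.406 − (+2.306) = −2.712 V.

−2.712 V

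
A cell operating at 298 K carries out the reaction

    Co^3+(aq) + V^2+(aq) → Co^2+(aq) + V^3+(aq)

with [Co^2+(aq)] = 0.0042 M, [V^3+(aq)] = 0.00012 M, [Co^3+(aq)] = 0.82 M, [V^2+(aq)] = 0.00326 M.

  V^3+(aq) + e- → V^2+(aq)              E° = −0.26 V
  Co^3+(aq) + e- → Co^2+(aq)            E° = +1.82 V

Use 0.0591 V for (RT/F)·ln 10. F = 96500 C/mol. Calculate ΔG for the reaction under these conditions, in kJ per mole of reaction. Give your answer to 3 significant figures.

E°cell = +1.82 − (−0.26) = +2.08 V; the balanced reaction transfers n = 1 electron.
Here Q = ([Co^2+(aq)]·[V^3+(aq)]) / ([Co^3+(aq)]·[V^2+(aq)]) = 0.000189 (log Q = −3.725), giving E = +2.08 − (0.0591/1)·(−3.725) = +2.3001 V.
Then ΔG = −nFE = −1 × 96500 × +2.3001 J/mol = −222 kJ/mol.

−222 kJ/mol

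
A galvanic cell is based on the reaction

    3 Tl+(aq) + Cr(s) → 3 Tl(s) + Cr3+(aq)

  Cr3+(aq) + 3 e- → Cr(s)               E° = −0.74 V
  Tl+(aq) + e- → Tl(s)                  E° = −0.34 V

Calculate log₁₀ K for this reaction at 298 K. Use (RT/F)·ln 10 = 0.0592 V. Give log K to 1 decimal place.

log K = 20.3

The Tl⁺/Tl couple is reduced (cathode); E°cell = −0.34 − (−0.74) = +0.40 V with n = 3.
At equilibrium E = 0, so log K = nE°cell / 0.0592 = (3)(+0.40) / 0.0592 = 20.3.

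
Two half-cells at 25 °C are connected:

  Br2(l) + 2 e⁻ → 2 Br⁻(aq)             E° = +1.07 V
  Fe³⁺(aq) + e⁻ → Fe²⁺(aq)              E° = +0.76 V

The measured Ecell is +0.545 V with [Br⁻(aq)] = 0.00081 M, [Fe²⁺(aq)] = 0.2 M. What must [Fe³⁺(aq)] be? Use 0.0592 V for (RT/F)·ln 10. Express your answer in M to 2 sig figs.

0.026 M

Br₂/Br⁻ is the cathode (higher E°); E°cell = +1.07 − (+0.76) = +0.31 V with n = 2.
From the Nernst equation, log Q = n(E° − E)/0.0592 = 2·(+0.31 − (+0.545))/0.0592 = −7.939.
The balanced reaction is Br2(l) + 2 Fe²⁺(aq) → 2 Br⁻(aq) + 2 Fe³⁺(aq), so Q = ([Br⁻(aq)]^2·[Fe³⁺(aq)]^2) / [Fe²⁺(aq)]^2.
Isolating [Fe³⁺(aq)] in Q = 10^{−7.939} yields log [Fe³⁺(aq)] = −1.577, i.e. 0.026 M.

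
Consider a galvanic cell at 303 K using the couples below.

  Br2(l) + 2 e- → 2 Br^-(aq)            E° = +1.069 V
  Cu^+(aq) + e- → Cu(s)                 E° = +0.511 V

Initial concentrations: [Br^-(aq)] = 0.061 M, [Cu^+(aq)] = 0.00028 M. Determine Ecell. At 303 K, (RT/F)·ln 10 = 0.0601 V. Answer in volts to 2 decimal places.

Since E°(Br₂/Br⁻) > E°(Cu⁺/Cu), Br₂/Br⁻ serves as the cathode.
E°cell = +1.069 − (+0.511) = +0.558 V, with n = 2 electrons transferred.
For the overall reaction Br2(l) + 2 Cu(s) → 2 Br^-(aq) + 2 Cu^+(aq), Q = [Br^-(aq)]^2·[Cu^+(aq)]^2 = 2.92×10^−10, giving log Q = −9.535.
By the Nernst equation, E = +0.558 − (0.0601/2)·(−9.535) = +0.84 V.

+0.84 V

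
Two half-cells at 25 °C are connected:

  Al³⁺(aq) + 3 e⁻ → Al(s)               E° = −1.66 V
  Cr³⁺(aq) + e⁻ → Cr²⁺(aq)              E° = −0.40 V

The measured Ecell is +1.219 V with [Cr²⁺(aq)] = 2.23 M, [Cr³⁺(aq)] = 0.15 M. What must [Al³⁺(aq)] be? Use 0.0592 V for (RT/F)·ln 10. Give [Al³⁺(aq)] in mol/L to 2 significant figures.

0.036 M

Cr³⁺/Cr²⁺ is the cathode (higher E°); E°cell = −0.40 − (−1.66) = +1.26 V with n = 3.
Since E = E° − (0.0592/n)·log Q, log Q = n(E° − E)/0.0592 = 2.078.
For 3 Cr³⁺(aq) + Al(s) → 3 Cr²⁺(aq) + Al³⁺(aq), the reaction quotient is Q = ([Cr²⁺(aq)]^3·[Al³⁺(aq)]) / [Cr³⁺(aq)]^3.
Isolating [Al³⁺(aq)] in Q = 10^{2.078} yields log [Al³⁺(aq)] = −1.439, i.e. 0.036 M.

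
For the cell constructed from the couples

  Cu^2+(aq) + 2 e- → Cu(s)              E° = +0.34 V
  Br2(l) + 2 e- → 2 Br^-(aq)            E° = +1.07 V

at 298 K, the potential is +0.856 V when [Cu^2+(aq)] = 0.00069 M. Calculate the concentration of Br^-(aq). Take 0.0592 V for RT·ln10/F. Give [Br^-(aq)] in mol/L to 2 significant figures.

The Br₂/Br⁻ couple has the larger reduction potential, so it is the cathode: E°cell = +1.07 − (+0.34) = +0.73 V and n = 2.
From the Nernst equation, log Q = n(E° − E)/0.0592 = 2·(+0.73 − (+0.856))/0.0592 = −4.257.
For Br2(l) + Cu(s) → 2 Br^-(aq) + Cu^2+(aq), the reaction quotient is Q = [Br^-(aq)]^2·[Cu^2+(aq)].
Isolating [Br^-(aq)] in Q = 10^{−4.257} yields log [Br^-(aq)] = −0.548, i.e. 0.28 M.

0.28 M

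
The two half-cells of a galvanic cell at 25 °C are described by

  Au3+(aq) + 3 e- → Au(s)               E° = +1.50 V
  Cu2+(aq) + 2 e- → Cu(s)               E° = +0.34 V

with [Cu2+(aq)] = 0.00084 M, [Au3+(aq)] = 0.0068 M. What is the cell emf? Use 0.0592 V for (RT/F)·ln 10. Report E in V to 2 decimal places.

+1.21 V

Since E°(Au³⁺/Au) > E°(Cu²⁺/Cu), Au³⁺/Au serves as the cathode.
The standard potential is +1.50 − (+0.34) = +1.16 V and the balanced reaction transfers n = 6 electrons.
For the overall reaction 2 Au3+(aq) + 3 Cu(s) → 2 Au(s) + 3 Cu2+(aq), Q = [Cu2+(aq)]^3 / [Au3+(aq)]^2 = 1.28×10^−5, giving log Q = −4.892.
By the Nernst equation, E = +1.16 − (0.0592/6)·(−4.892) = +1.21 V.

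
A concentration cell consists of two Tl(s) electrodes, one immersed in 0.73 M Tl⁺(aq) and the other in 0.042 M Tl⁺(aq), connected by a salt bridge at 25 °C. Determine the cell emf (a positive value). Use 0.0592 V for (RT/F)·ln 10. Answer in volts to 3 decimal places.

0.073 V

For a concentration cell E°cell = 0, since both electrodes use the same couple.
The compartment with the higher Tl⁺(aq) concentration (0.73 M) acts as the cathode; ions are reduced there and produced at the dilute (0.042 M) anode.
With n = 1, Ecell = −(0.0592/1)·log([dilute]/[conc]) = −(0.0592/1)·log(0.042/0.73) = +0.073 V.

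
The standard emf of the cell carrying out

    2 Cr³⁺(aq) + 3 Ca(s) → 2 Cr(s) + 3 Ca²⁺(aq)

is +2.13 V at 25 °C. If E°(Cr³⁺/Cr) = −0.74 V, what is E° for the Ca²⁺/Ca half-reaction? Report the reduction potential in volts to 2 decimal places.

In the reaction as written the Cr³⁺/Cr couple is reduced (cathode) and Ca²⁺/Ca is oxidized (anode), so E°cell = E°(Cr³⁺/Cr) − E°(Ca²⁺/Ca).
E°(Ca²⁺/Ca) = E°(cathode) − E°cell = −0.74 − (+2.13) = −2.87 V.

−2.87 V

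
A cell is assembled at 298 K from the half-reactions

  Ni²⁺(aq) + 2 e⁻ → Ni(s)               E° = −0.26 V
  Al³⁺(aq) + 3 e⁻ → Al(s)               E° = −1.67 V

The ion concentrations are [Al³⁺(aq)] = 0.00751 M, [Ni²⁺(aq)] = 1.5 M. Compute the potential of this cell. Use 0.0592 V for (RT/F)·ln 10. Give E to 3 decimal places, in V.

The Ni²⁺/Ni couple has the more positive E°, so it is the cathode; Al³⁺/Al is the anode.
E°cell = E°cat − E°an = −0.26 − (−1.67) = +1.41 V; n = 6.
Balancing gives 3 Ni²⁺(aq) + 2 Al(s) → 3 Ni(s) + 2 Al³⁺(aq); hence Q = [Al³⁺(aq)]^2 / [Ni²⁺(aq)]^3 = 1.67×10^−5 (log Q = −4.777).
E = E° − (0.0592/n)·log Q = +1.41 − (0.0592/6)(−4.777) = +1.457 V.

+1.457 V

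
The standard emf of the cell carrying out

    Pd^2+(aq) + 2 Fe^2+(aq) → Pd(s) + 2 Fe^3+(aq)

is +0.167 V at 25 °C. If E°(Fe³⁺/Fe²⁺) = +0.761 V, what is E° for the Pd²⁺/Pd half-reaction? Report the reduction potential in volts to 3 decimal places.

+0.928 V

In the reaction as written the Pd²⁺/Pd couple is reduced (cathode) and Fe³⁺/Fe²⁺ is oxidized (anode), so E°cell = E°(Pd²⁺/Pd) − E°(Fe³⁺/Fe²⁺).
E°(Pd²⁺/Pd) = E°cell + E°(anode) = +0.167 + (+0.761) = +0.928 V.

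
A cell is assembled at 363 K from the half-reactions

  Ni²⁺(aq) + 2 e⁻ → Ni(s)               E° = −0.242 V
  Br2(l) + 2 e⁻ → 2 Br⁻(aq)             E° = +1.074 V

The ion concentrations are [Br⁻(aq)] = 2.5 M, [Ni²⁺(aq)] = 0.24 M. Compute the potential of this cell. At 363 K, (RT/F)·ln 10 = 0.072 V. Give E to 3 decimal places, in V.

+1.310 V

Br₂/Br⁻ is reduced (cathode, E° = +1.074 V) and Ni²⁺/Ni is oxidized (anode).
The standard potential is +1.074 − (−0.242) = +1.316 V and the balanced reaction transfers n = 2 electrons.
For the overall reaction Br2(l) + Ni(s) → 2 Br⁻(aq) + Ni²⁺(aq), Q = [Br⁻(aq)]^2·[Ni²⁺(aq)] = 1.5, giving log Q = 0.176.
By the Nernst equation, E = +1.316 − (0.072/2)·(0.176) = +1.310 V.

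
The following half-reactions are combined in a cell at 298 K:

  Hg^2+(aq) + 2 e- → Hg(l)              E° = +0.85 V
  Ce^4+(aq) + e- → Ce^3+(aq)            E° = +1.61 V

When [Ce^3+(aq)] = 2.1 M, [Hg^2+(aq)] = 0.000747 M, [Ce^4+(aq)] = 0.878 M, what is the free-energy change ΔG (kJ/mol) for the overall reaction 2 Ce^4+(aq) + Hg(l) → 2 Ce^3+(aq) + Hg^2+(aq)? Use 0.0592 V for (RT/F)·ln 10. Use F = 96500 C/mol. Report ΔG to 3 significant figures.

−160 kJ/mol

E°cell = +1.61 − (+0.85) = +0.76 V; the balanced reaction transfers n = 2 electrons.
Here Q = ([Ce^3+(aq)]^2·[Hg^2+(aq)]) / [Ce^4+(aq)]^2 = 0.00427 (log Q = −2.369), giving E = +0.76 − (0.0592/2)·(−2.369) = +0.8301 V.
Finally ΔG = −nFE = −(2)(96500 C/mol)(+0.8301 V) = −160 kJ/mol.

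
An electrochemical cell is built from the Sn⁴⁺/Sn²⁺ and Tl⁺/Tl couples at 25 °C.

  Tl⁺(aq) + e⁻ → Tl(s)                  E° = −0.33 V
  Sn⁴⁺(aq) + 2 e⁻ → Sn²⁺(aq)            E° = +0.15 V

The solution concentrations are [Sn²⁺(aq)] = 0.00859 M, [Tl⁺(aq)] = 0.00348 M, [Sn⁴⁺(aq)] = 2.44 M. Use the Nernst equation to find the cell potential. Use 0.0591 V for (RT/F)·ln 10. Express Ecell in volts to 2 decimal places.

Sn⁴⁺/Sn²⁺ is reduced (cathode, E° = +0.15 V) and Tl⁺/Tl is oxidized (anode).
E°cell = E°cat − E°an = +0.15 − (−0.33) = +0.48 V; n = 2.
Balancing gives Sn⁴⁺(aq) + 2 Tl(s) → Sn²⁺(aq) + 2 Tl⁺(aq); hence Q = ([Sn²⁺(aq)]·[Tl⁺(aq)]^2) / [Sn⁴⁺(aq)] = 4.26×10^−8 (log Q = −7.370).
E = E° − (0.0591/n)·log Q = +0.48 − (0.0591/2)(−7.370) = +0.70 V.

+0.70 V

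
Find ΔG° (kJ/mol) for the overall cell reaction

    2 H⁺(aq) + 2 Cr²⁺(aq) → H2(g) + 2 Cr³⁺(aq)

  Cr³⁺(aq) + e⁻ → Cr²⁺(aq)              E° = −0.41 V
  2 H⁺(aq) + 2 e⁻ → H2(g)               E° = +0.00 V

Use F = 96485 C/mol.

In the reaction as written H⁺(aq) is reduced, so the 2H⁺/H₂ couple is the cathode and Cr³⁺/Cr²⁺ is the anode.
E°cell = +0.00 − (−0.41) = +0.41 V; balancing electrons gives n = 2.
ΔG° = −nFE°cell = −(2)(96485)(+0.41) J/mol = −79.1 kJ/mol.

−79.1 kJ/mol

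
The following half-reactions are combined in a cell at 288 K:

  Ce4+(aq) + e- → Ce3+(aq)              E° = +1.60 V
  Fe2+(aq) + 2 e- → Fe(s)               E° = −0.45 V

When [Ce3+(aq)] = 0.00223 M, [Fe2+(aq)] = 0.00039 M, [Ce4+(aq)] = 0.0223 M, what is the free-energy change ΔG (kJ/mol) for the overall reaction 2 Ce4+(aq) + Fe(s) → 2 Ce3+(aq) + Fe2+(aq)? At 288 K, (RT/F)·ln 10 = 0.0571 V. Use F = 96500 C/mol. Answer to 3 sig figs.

The standard cell potential is +1.60 − (−0.45) = +2.05 V, with n = 2 electrons in the balanced equation.
Q = ([Ce3+(aq)]^2·[Fe2+(aq)]) / [Ce4+(aq)]^2 = 3.9×10^−6, so log Q = −5.409 and E = +2.05 − (0.0571/2)(−5.409) = +2.2044 V.
ΔG = −nFE = −(2)(96500)(+2.2044) J/mol = −425 kJ/mol.

−425 kJ/mol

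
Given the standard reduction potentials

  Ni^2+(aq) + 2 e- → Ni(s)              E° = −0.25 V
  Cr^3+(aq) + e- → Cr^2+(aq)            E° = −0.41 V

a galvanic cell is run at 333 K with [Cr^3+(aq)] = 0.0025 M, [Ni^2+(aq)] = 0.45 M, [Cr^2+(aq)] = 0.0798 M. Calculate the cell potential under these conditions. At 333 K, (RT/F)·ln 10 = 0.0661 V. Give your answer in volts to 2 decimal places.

The Ni²⁺/Ni couple has the more positive E°, so it is the cathode; Cr³⁺/Cr²⁺ is the anode.
E°cell = −0.25 − (−0.41) = +0.16 V, with n = 2 electrons transferred.
The balanced reaction is Ni^2+(aq) + 2 Cr^2+(aq) → Ni(s) + 2 Cr^3+(aq), so Q = [Cr^3+(aq)]^2 / ([Ni^2+(aq)]·[Cr^2+(aq)]^2) = 0.00218 and log Q = −2.661.
By the Nernst equation, E = +0.16 − (0.0661/2)·(−2.661) = +0.25 V.

+0.25 V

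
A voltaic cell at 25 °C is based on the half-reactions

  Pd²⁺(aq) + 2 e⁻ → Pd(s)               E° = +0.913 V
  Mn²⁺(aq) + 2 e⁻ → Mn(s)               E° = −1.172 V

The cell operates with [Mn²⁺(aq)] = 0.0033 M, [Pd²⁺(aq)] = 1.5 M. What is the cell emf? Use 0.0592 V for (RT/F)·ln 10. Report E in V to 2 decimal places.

+2.16 V

The Pd²⁺/Pd couple has the more positive E°, so it is the cathode; Mn²⁺/Mn is the anode.
The standard potential is +0.913 − (−1.172) = +2.085 V and the balanced reaction transfers n = 2 electrons.
Balancing gives Pd²⁺(aq) + Mn(s) → Pd(s) + Mn²⁺(aq); hence Q = [Mn²⁺(aq)] / [Pd²⁺(aq)] = 0.0022 (log Q = −2.658).
Applying E = E° − (RT ln10/nF)·log Q gives +2.085 − (0.0592/2)(−2.658) = +2.16 V.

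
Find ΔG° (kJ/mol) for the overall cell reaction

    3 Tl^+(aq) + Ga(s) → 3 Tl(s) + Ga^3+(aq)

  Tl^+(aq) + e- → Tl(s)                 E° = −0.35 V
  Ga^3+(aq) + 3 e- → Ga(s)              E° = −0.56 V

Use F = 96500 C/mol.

−60.8 kJ/mol

In the reaction as written Tl^+(aq) is reduced, so the Tl⁺/Tl couple is the cathode and Ga³⁺/Ga is the anode.
E°cell = −0.35 − (−0.56) = +0.21 V; balancing electrons gives n = 3.
ΔG° = −nFE°cell = −(3)(96500)(+0.21) J/mol = −60.8 kJ/mol.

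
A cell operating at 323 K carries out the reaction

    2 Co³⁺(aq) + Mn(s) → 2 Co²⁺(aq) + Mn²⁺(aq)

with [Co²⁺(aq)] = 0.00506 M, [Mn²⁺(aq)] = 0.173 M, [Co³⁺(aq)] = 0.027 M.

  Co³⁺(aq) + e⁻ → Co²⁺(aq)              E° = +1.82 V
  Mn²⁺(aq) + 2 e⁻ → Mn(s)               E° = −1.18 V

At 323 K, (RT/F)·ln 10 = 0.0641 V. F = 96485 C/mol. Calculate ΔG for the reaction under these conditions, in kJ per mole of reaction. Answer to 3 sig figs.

E°cell = +1.82 − (−1.18) = +3.00 V; the balanced reaction transfers n = 2 electrons.
The reaction quotient is ([Co²⁺(aq)]^2·[Mn²⁺(aq)]) / [Co³⁺(aq)]^2 = 0.00608; by Nernst, E = +3.00 − (0.0641/2)(−2.216) = +3.0710 V.
Then ΔG = −nFE = −2 × 96485 × +3.0710 J/mol = −593 kJ/mol.

−593 kJ/mol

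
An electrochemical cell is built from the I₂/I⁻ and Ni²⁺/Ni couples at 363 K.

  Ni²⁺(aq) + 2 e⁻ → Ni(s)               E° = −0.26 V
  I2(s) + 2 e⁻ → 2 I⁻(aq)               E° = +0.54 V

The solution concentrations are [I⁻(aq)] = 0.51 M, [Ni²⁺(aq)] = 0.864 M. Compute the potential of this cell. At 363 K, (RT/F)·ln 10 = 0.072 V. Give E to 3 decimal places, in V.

The I₂/I⁻ couple has the more positive E°, so it is the cathode; Ni²⁺/Ni is the anode.
E°cell = E°cat − E°an = +0.54 − (−0.26) = +0.80 V; n = 2.
The balanced reaction is I2(s) + Ni(s) → 2 I⁻(aq) + Ni²⁺(aq), so Q = [I⁻(aq)]^2·[Ni²⁺(aq)] = 0.225 and log Q = −0.648.
Applying E = E° − (RT ln10/nF)·log Q gives +0.80 − (0.072/2)(−0.648) = +0.823 V.

+0.823 V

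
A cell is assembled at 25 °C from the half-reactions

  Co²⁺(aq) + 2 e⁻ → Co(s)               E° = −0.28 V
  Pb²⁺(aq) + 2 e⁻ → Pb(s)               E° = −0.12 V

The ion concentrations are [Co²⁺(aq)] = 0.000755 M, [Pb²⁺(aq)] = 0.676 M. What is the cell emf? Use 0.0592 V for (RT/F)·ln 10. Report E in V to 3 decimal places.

Since E°(Pb²⁺/Pb) > E°(Co²⁺/Co), Pb²⁺/Pb serves as the cathode.
The standard potential is −0.12 − (−0.28) = +0.16 V and the balanced reaction transfers n = 2 electrons.
Balancing gives Pb²⁺(aq) + Co(s) → Pb(s) + Co²⁺(aq); hence Q = [Co²⁺(aq)] / [Pb²⁺(aq)] = 0.00112 (log Q = −2.952).
E = E° − (0.0592/n)·log Q = +0.16 − (0.0592/2)(−2.952) = +0.247 V.

+0.247 V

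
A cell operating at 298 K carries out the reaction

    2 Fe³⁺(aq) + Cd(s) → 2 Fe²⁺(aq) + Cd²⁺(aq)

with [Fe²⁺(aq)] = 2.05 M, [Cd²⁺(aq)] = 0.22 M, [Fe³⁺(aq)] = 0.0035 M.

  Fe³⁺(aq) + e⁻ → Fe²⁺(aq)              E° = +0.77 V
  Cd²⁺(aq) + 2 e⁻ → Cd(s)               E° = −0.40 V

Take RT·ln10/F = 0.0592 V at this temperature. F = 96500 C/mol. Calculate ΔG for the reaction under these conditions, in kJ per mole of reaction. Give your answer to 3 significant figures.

With Fe³⁺/Fe²⁺ reduced at the cathode, E°cell = +0.77 − (−0.40) = +1.17 V and n = 2.
Here Q = ([Fe²⁺(aq)]^2·[Cd²⁺(aq)]) / [Fe³⁺(aq)]^2 = 7.55×10^4 (log Q = 4.878), giving E = +1.17 − (0.0592/2)·(4.878) = +1.0256 V.
Finally ΔG = −nFE = −(2)(96500 C/mol)(+1.0256 V) = −198 kJ/mol.

−198 kJ/mol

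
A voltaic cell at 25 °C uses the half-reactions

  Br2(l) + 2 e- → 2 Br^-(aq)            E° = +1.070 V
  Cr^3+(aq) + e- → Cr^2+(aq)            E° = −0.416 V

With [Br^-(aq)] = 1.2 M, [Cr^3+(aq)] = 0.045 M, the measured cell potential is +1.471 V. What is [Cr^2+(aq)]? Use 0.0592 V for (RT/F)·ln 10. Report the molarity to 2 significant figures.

0.030 M

With Br₂/Br⁻ at the cathode and Cr³⁺/Cr²⁺ at the anode, E°cell = +1.070 − (−0.416) = +1.486 V (n = 2).
Since E = E° − (0.0592/n)·log Q, log Q = n(E° − E)/0.0592 = 0.507.
For Br2(l) + 2 Cr^2+(aq) → 2 Br^-(aq) + 2 Cr^3+(aq), the reaction quotient is Q = ([Br^-(aq)]^2·[Cr^3+(aq)]^2) / [Cr^2+(aq)]^2.
Isolating [Cr^2+(aq)] in Q = 10^{0.507} yields log [Cr^2+(aq)] = −1.521, i.e. 0.030 M.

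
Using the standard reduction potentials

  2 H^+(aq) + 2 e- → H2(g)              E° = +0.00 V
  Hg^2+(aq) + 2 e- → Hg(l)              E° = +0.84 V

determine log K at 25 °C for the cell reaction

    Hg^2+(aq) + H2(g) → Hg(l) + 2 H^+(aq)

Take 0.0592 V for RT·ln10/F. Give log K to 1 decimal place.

log K = 28.4

The Hg²⁺/Hg couple is reduced (cathode); E°cell = +0.84 − (+0.00) = +0.84 V with n = 2.
At equilibrium E = 0, so log K = nE°cell / 0.0592 = (2)(+0.84) / 0.0592 = 28.4.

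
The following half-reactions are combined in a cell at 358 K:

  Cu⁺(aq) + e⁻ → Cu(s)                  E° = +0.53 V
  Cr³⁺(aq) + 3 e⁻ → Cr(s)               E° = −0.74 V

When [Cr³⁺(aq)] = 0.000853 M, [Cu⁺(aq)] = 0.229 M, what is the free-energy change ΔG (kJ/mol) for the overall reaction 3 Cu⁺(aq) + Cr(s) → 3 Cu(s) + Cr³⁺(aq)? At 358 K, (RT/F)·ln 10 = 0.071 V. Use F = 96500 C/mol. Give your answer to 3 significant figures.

−376 kJ/mol

E°cell = +0.53 − (−0.74) = +1.27 V; the balanced reaction transfers n = 3 electrons.
Q = [Cr³⁺(aq)] / [Cu⁺(aq)]^3 = 0.071, so log Q = −1.149 and E = +1.27 − (0.071/3)(−1.149) = +1.2972 V.
Then ΔG = −nFE = −3 × 96500 × +1.2972 J/mol = −376 kJ/mol.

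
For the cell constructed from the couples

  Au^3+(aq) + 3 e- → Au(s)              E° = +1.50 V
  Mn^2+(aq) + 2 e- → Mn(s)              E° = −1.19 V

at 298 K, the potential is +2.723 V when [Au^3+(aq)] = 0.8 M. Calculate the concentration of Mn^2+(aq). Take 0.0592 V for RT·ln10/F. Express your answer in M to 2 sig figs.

0.066 M

Au³⁺/Au is the cathode (higher E°); E°cell = +1.50 − (−1.19) = +2.69 V with n = 6.
Rearranging E = E° − (0.0592/n)·log Q gives log Q = 6(+2.69 − (+2.723))/0.0592 = −3.345.
For 2 Au^3+(aq) + 3 Mn(s) → 2 Au(s) + 3 Mn^2+(aq), the reaction quotient is Q = [Mn^2+(aq)]^3 / [Au^3+(aq)]^2.
Isolating [Mn^2+(aq)] in Q = 10^{−3.345} yields log [Mn^2+(aq)] = −1.180, i.e. 0.066 M.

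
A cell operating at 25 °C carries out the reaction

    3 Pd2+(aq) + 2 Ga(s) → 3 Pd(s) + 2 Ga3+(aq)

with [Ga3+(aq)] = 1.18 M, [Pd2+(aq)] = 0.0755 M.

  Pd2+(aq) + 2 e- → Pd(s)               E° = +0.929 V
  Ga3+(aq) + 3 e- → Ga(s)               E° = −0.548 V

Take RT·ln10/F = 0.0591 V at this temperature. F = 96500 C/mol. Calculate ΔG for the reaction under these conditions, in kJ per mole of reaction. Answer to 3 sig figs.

E°cell = +0.929 − (−0.548) = +1.477 V; the balanced reaction transfers n = 6 electrons.
Q = [Ga3+(aq)]^2 / [Pd2+(aq)]^3 = 3.24×10^3, so log Q = 3.510 and E = +1.477 − (0.0591/6)(3.510) = +1.4424 V.
Then ΔG = −nFE = −6 × 96500 × +1.4424 J/mol = −835 kJ/mol.

−835 kJ/mol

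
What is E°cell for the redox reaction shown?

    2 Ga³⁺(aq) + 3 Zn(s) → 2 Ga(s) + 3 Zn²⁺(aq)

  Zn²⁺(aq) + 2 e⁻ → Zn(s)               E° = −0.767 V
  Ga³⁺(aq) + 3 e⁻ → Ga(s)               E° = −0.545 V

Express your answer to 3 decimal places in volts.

+0.222 V

Ga³⁺(aq) gains electrons, so the Ga³⁺/Ga couple is the cathode; the Zn²⁺/Zn couple is the anode.
E°cell = E°(cathode) − E°(anode) = −0.545 − (−0.767) = +0.222 V.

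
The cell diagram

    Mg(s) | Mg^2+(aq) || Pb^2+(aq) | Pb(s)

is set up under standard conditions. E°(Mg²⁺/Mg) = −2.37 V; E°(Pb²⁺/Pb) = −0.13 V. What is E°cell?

+2.24 V

By convention the left-hand electrode in cell notation is the anode (oxidation) and the right-hand electrode is the cathode (reduction).
E°cell = E°(right) − E°(left) = −0.13 − (−2.37) = +2.24 V.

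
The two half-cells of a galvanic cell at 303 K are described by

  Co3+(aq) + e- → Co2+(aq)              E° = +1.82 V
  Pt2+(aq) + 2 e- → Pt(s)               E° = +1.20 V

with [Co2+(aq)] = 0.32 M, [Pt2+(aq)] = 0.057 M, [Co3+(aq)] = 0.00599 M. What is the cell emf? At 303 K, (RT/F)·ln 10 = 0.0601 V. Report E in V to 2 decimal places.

Co³⁺/Co²⁺ is reduced (cathode, E° = +1.82 V) and Pt²⁺/Pt is oxidized (anode).
E°cell = E°cat − E°an = +1.82 − (+1.20) = +0.62 V; n = 2.
For the overall reaction 2 Co3+(aq) + Pt(s) → 2 Co2+(aq) + Pt2+(aq), Q = ([Co2+(aq)]^2·[Pt2+(aq)]) / [Co3+(aq)]^2 = 163, giving log Q = 2.211.
E = E° − (0.0601/n)·log Q = +0.62 − (0.0601/2)(2.211) = +0.55 V.

+0.55 V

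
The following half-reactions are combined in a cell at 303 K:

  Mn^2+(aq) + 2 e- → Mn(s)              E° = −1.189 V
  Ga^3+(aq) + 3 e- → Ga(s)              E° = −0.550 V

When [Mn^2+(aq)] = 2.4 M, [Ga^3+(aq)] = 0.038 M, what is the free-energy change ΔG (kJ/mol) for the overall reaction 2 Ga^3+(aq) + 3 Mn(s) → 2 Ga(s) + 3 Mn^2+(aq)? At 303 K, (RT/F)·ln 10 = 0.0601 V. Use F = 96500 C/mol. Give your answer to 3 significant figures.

−347 kJ/mol

E°cell = −0.550 − (−1.189) = +0.639 V; the balanced reaction transfers n = 6 electrons.
The reaction quotient is [Mn^2+(aq)]^3 / [Ga^3+(aq)]^2 = 9.57×10^3; by Nernst, E = +0.639 − (0.0601/6)(3.981) = +0.5991 V.
Finally ΔG = −nFE = −(6)(96500 C/mol)(+0.5991 V) = −347 kJ/mol.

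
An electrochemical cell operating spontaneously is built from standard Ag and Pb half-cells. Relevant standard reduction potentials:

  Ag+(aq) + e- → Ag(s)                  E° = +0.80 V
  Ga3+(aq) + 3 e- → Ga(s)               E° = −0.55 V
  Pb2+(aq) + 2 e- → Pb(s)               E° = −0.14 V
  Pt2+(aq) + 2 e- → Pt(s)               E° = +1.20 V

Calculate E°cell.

Of the two couples in this cell, the one with the more positive reduction potential is reduced at the cathode: here that is Ag⁺/Ag (+0.80 V); Pb²⁺/Pb (−0.14 V) is the anode.
E°cell = E°(cathode) − E°(anode) = +0.80 − (−0.14) = +0.94 V.

+0.94 V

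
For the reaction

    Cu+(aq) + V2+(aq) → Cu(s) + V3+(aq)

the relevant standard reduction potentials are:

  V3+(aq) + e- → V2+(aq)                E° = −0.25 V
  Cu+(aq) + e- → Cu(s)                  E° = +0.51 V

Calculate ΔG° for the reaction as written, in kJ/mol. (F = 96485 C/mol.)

−73.3 kJ/mol

In the reaction as written Cu+(aq) is reduced, so the Cu⁺/Cu couple is the cathode and V³⁺/V²⁺ is the anode.
E°cell = +0.51 − (−0.25) = +0.76 V; balancing electrons gives n = 1.
ΔG° = −nFE°cell = −(1)(96485)(+0.76) J/mol = −73.3 kJ/mol.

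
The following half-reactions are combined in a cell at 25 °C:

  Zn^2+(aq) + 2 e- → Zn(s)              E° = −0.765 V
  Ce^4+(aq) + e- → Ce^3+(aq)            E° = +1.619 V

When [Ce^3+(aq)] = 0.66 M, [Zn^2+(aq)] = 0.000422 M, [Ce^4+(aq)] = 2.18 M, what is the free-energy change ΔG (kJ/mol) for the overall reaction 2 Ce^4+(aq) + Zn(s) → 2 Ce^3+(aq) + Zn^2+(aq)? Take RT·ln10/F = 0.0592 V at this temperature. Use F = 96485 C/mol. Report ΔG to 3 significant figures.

E°cell = +1.619 − (−0.765) = +2.384 V; the balanced reaction transfers n = 2 electrons.
The reaction quotient is ([Ce^3+(aq)]^2·[Zn^2+(aq)]) / [Ce^4+(aq)]^2 = 3.87×10^−5; by Nernst, E = +2.384 − (0.0592/2)(−4.413) = +2.5146 V.
Then ΔG = −nFE = −2 × 96485 × +2.5146 J/mol = −485 kJ/mol.

−485 kJ/mol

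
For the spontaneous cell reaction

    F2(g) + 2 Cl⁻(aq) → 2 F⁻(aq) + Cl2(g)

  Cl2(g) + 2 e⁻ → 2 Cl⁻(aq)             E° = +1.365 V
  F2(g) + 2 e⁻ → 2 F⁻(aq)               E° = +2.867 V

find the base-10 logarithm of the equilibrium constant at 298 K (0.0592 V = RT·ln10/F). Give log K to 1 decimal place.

The F₂/F⁻ couple is reduced (cathode); E°cell = +2.867 − (+1.365) = +1.502 V with n = 2.
At equilibrium E = 0, so log K = nE°cell / 0.0592 = (2)(+1.502) / 0.0592 = 50.7.

log K = 50.7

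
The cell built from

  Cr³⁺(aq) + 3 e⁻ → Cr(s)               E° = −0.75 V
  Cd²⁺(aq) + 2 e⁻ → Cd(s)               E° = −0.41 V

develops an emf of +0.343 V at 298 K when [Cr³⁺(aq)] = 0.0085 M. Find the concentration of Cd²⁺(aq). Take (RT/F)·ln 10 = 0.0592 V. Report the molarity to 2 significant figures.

The Cd²⁺/Cd couple has the larger reduction potential, so it is the cathode: E°cell = −0.41 − (−0.75) = +0.34 V and n = 6.
From the Nernst equation, log Q = n(E° − E)/0.0592 = 6·(+0.34 − (+0.343))/0.0592 = −0.304.
For 3 Cd²⁺(aq) + 2 Cr(s) → 3 Cd(s) + 2 Cr³⁺(aq), the reaction quotient is Q = [Cr³⁺(aq)]^2 / [Cd²⁺(aq)]^3.
Substituting the known concentrations and solving, log [Cd²⁺(aq)] = −1.279 and [Cd²⁺(aq)] = 0.053 M.

0.053 M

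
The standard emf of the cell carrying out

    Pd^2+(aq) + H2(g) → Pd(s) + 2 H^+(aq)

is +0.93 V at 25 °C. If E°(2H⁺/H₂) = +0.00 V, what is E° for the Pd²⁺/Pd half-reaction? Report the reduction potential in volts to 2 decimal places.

+0.93 V

In the reaction as written the Pd²⁺/Pd couple is reduced (cathode) and 2H⁺/H₂ is oxidized (anode), so E°cell = E°(Pd²⁺/Pd) − E°(2H⁺/H₂).
E°(Pd²⁺/Pd) = E°cell + E°(anode) = +0.93 + (+0.00) = +0.93 V.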